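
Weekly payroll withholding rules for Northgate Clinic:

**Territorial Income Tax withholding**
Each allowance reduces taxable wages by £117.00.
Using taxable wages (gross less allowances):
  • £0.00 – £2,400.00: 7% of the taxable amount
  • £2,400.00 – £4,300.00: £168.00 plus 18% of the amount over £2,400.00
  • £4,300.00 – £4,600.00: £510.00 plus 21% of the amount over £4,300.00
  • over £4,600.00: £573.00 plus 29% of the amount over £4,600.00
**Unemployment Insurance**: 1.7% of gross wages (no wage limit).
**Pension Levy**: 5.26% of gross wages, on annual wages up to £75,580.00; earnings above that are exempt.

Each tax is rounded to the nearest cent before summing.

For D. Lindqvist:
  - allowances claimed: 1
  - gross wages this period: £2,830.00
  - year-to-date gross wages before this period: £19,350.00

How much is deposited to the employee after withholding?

£2,408.69

Territorial Income Tax: taxable = £2,830.00 − 1×£117.00 = £2,713.00
  £168.00 + 18% × (£2,713.00 − £2,400.00) = £168.00 + 18% × £313.00 = £224.34
Unemployment Insurance: 1.7% × £2,830.00 = £48.11
Pension Levy: 5.26% × £2,830.00 = £148.86
Total withheld: £224.34 + £48.11 + £148.86 = £421.31
Net pay: £2,830.00 − £421.31 = £2,408.69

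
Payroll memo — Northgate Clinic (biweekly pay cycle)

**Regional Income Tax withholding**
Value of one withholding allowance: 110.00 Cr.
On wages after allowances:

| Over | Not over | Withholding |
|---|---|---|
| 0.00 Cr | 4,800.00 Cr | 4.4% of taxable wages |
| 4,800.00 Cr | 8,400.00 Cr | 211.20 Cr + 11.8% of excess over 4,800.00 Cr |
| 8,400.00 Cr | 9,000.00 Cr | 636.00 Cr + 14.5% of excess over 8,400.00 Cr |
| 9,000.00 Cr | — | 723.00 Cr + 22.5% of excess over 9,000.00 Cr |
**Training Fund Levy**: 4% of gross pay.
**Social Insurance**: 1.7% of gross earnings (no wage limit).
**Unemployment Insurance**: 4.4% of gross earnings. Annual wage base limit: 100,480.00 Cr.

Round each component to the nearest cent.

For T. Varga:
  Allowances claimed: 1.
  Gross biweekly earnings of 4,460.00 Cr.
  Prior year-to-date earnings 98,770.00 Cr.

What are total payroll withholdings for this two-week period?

520.86 Cr

Regional Income Tax: taxable = 4,460.00 Cr − 1×110.00 Cr = 4,350.00 Cr
  4.4% × 4,350.00 Cr = 191.40 Cr
Training Fund Levy: 4% × 4,460.00 Cr = 178.40 Cr
Social Insurance: 1.7% × 4,460.00 Cr = 75.82 Cr
Unemployment Insurance: cap 100,480.00 Cr − YTD 98,770.00 Cr = 1,710.00 Cr subject; 4.4% × 1,710.00 Cr = 75.24 Cr
Total: 191.40 Cr + 178.40 Cr + 75.82 Cr + 75.24 Cr = 520.86 Cr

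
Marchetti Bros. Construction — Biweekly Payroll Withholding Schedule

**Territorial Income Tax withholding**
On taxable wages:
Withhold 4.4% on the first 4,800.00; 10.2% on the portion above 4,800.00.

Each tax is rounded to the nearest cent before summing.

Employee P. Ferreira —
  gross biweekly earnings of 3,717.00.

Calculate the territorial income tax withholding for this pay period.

Territorial Income Tax: taxable = 3,717.00
  4.4% × 3,717.00 = 163.55

163.55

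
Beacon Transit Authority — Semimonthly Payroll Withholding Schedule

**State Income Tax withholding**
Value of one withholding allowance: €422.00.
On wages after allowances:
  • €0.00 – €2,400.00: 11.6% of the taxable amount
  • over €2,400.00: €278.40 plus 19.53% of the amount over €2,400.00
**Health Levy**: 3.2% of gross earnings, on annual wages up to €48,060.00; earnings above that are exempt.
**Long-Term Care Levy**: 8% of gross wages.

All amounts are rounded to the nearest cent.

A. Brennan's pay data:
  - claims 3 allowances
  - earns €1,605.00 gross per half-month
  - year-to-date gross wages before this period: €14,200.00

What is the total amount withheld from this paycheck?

State Income Tax: taxable = €1,605.00 − 3×€422.00 = €339.00
  11.6% × €339.00 = €39.32
Health Levy: 3.2% × €1,605.00 = €51.36
Long-Term Care Levy: 8% × €1,605.00 = €128.40
Total: €39.32 + €51.36 + €128.40 = €219.08

€219.08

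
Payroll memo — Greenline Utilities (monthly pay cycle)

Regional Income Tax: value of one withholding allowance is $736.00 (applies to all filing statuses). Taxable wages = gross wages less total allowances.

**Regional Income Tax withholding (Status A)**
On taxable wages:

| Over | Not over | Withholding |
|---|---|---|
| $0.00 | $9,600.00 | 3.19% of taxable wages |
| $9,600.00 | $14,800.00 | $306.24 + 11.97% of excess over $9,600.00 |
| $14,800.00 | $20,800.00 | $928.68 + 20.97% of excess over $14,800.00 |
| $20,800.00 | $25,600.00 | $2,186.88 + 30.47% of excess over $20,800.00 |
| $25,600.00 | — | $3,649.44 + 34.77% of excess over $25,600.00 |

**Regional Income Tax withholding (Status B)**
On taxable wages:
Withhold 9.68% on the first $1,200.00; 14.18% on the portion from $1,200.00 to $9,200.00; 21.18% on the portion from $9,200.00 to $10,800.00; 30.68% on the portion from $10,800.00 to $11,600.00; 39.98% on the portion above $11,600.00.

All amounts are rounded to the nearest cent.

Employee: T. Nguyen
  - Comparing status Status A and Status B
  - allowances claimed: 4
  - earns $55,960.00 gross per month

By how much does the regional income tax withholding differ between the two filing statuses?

Regional Income Tax (Status A): taxable = $55,960.00 − 4×$736.00 = $53,016.00
  $3,649.44 + 34.77% × ($53,016.00 − $25,600.00) = $3,649.44 + 34.77% × $27,416.00 = $13,181.98
Regional Income Tax (Status B): taxable = $55,960.00 − 4×$736.00 = $53,016.00
  $1,834.88 + 39.98% × ($53,016.00 − $11,600.00) = $1,834.88 + 39.98% × $41,416.00 = $18,393.00
Difference: |$13,181.98 − $18,393.00| = $5,211.02 (higher under Status B)

$5,211.02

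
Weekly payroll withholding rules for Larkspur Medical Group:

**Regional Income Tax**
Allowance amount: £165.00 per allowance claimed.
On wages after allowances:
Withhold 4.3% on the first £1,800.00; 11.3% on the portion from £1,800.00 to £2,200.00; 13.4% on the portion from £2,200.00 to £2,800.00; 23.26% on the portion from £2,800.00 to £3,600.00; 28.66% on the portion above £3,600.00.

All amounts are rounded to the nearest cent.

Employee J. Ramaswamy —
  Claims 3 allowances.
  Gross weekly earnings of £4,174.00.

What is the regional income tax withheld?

Regional Income Tax: taxable = £4,174.00 − 3×£165.00 = £3,679.00
  £389.08 + 28.66% × (£3,679.00 − £3,600.00) = £389.08 + 28.66% × £79.00 = £411.72

£411.72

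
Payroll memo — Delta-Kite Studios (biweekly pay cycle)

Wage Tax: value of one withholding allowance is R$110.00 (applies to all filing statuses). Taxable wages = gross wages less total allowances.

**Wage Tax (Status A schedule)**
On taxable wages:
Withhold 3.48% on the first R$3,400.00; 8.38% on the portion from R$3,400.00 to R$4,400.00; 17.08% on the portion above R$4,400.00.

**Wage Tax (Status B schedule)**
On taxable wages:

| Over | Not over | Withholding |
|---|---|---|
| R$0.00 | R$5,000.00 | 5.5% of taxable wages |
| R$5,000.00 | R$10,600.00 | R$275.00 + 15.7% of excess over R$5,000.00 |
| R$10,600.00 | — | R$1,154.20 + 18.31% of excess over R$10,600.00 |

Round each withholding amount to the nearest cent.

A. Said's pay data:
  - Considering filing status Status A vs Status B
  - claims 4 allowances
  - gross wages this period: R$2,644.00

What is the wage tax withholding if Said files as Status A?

R$76.70

Wage Tax (Status A): taxable = R$2,644.00 − 4×R$110.00 = R$2,204.00
  3.48% × R$2,204.00 = R$76.70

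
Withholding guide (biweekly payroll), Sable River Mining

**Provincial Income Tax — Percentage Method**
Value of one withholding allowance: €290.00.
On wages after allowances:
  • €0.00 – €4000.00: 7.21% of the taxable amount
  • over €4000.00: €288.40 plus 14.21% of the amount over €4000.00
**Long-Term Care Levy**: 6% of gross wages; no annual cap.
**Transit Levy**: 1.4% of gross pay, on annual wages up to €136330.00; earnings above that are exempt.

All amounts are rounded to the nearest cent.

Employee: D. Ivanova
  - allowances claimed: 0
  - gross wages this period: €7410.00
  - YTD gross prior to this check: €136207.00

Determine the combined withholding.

€1219.28

Provincial Income Tax: taxable = €7410.00
  €288.40 + 14.21% × (€7410.00 − €4000.00) = €288.40 + 14.21% × €3410.00 = €772.96
Long-Term Care Levy: 6% × €7410.00 = €444.60
Transit Levy: cap €136330.00 − YTD €136207.00 = €123.00 subject; 1.4% × €123.00 = €1.72
Total: €772.96 + €444.60 + €1.72 = €1219.28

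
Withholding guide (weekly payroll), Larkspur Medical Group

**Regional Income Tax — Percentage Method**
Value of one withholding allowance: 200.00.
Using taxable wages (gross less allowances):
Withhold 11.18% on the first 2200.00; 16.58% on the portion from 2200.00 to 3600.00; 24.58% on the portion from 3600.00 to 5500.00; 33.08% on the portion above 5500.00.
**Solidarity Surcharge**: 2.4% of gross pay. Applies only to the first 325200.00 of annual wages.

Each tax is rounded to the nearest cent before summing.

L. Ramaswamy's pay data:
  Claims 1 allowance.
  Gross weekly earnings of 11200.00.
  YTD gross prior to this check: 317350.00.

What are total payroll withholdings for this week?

Regional Income Tax: taxable = 11200.00 − 1×200.00 = 11000.00
  945.10 + 33.08% × (11000.00 − 5500.00) = 945.10 + 33.08% × 5500.00 = 2764.50
Solidarity Surcharge: cap 325200.00 − YTD 317350.00 = 7850.00 subject; 2.4% × 7850.00 = 188.40
Total: 2764.50 + 188.40 = 2952.90

2952.90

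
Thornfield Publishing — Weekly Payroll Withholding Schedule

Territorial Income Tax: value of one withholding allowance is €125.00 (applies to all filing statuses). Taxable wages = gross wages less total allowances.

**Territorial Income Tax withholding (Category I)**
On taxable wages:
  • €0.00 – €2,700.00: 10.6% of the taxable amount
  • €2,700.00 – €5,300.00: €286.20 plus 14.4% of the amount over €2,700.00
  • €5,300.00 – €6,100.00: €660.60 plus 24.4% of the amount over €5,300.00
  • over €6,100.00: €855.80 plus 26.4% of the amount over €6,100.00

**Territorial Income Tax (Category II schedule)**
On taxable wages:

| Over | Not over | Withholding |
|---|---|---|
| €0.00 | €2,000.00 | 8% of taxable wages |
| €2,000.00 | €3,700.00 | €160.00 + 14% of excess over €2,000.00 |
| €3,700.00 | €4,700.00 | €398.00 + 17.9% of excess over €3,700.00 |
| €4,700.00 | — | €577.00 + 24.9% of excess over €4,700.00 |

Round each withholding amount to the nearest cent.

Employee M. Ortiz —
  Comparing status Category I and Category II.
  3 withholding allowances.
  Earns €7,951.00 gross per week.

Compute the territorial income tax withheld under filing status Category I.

Territorial Income Tax (Category I): taxable = €7,951.00 − 3×€125.00 = €7,576.00
  €855.80 + 26.4% × (€7,576.00 − €6,100.00) = €855.80 + 26.4% × €1,476.00 = €1,245.46

€1,245.46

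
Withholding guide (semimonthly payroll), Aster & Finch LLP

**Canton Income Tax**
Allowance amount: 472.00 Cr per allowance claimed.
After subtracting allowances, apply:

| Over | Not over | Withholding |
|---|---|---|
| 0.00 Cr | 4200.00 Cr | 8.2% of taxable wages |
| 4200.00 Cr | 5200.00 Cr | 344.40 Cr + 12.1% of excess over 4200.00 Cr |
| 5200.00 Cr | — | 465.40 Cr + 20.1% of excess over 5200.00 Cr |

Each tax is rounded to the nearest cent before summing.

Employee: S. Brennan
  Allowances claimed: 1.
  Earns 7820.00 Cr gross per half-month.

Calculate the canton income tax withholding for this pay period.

897.15 Cr

Canton Income Tax: taxable = 7820.00 Cr − 1×472.00 Cr = 7348.00 Cr
  465.40 Cr + 20.1% × (7348.00 Cr − 5200.00 Cr) = 465.40 Cr + 20.1% × 2148.00 Cr = 897.15 Cr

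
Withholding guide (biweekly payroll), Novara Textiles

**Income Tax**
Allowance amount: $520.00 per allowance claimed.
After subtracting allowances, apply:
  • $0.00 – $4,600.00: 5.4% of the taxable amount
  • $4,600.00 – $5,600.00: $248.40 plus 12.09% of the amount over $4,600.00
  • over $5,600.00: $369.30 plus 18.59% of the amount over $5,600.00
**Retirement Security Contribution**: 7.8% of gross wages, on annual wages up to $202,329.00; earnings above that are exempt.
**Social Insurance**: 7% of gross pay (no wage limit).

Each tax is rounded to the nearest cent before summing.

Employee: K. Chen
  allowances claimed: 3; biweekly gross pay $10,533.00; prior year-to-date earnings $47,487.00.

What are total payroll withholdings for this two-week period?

Income Tax: taxable = $10,533.00 − 3×$520.00 = $8,973.00
  $369.30 + 18.59% × ($8,973.00 − $5,600.00) = $369.30 + 18.59% × $3,373.00 = $996.34
Retirement Security Contribution: 7.8% × $10,533.00 = $821.57
Social Insurance: 7% × $10,533.00 = $737.31
Total: $996.34 + $821.57 + $737.31 = $2,555.22

$2,555.22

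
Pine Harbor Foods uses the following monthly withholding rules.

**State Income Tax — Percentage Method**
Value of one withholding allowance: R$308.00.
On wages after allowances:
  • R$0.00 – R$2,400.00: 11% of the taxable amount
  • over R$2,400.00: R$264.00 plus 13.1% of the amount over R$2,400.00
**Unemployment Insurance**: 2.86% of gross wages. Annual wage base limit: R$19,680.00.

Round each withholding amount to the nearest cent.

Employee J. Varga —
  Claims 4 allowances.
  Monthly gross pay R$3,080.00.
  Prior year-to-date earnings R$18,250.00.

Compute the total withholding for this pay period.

R$244.18

State Income Tax: taxable = R$3,080.00 − 4×R$308.00 = R$1,848.00
  11% × R$1,848.00 = R$203.28
Unemployment Insurance: cap R$19,680.00 − YTD R$18,250.00 = R$1,430.00 subject; 2.86% × R$1,430.00 = R$40.90
Total: R$203.28 + R$40.90 = R$244.18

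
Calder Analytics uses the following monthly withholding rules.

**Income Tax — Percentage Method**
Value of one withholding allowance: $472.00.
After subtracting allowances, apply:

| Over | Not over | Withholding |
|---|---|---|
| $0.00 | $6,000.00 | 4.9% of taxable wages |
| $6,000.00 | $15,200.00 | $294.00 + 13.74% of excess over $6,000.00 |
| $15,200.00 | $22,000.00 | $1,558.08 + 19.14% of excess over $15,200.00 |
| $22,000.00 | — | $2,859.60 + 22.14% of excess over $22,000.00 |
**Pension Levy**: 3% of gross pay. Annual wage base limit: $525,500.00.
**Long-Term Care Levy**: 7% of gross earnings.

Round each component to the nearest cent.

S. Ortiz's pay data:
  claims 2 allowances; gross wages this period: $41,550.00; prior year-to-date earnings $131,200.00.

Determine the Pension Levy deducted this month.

$1,246.50

Pension Levy: 3% × $41,550.00 = $1,246.50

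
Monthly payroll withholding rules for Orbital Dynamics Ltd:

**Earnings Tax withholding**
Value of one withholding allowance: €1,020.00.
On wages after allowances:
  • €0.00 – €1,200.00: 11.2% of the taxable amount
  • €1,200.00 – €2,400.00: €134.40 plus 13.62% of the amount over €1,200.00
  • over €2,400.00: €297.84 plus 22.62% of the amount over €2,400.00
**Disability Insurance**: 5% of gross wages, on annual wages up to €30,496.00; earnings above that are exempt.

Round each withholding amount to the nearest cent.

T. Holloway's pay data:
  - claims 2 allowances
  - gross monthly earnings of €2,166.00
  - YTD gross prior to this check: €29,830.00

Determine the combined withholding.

Earnings Tax: taxable = €2,166.00 − 2×€1,020.00 = €126.00
  11.2% × €126.00 = €14.11
Disability Insurance: cap €30,496.00 − YTD €29,830.00 = €666.00 subject; 5% × €666.00 = €33.30
Total: €14.11 + €33.30 = €47.41

€47.41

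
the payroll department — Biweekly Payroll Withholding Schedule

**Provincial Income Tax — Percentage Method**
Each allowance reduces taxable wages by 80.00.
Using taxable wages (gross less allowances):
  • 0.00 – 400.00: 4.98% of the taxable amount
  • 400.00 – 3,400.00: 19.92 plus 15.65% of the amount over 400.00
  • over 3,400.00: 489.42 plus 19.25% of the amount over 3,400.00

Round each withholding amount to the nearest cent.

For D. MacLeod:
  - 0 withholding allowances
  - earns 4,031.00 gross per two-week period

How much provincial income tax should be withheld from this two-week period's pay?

610.89

Provincial Income Tax: taxable = 4,031.00
  489.42 + 19.25% × (4,031.00 − 3,400.00) = 489.42 + 19.25% × 631.00 = 610.89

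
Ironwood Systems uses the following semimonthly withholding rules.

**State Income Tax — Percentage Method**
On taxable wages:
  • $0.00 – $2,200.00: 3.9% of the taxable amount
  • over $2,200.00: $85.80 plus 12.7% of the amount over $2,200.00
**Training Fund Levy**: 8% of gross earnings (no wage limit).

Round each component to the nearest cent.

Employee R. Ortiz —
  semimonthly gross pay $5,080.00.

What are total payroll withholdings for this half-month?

State Income Tax: taxable = $5,080.00
  $85.80 + 12.7% × ($5,080.00 − $2,200.00) = $85.80 + 12.7% × $2,880.00 = $451.56
Training Fund Levy: 8% × $5,080.00 = $406.40
Total: $451.56 + $406.40 = $857.96

$857.96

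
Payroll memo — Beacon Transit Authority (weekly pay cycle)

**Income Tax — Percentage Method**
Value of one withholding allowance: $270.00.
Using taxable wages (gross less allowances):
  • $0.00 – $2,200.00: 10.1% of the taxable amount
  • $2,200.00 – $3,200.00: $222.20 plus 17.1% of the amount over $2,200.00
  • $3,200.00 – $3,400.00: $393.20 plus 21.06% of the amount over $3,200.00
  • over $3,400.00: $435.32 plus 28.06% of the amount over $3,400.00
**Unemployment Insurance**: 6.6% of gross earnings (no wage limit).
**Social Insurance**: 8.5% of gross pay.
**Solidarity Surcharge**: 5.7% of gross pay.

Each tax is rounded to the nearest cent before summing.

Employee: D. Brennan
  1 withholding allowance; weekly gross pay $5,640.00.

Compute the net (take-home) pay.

Income Tax: taxable = $5,640.00 − 1×$270.00 = $5,370.00
  $435.32 + 28.06% × ($5,370.00 − $3,400.00) = $435.32 + 28.06% × $1,970.00 = $988.10
Unemployment Insurance: 6.6% × $5,640.00 = $372.24
Social Insurance: 8.5% × $5,640.00 = $479.40
Solidarity Surcharge: 5.7% × $5,640.00 = $321.48
Total withheld: $988.10 + $372.24 + $479.40 + $321.48 = $2,161.22
Net pay: $5,640.00 − $2,161.22 = $3,478.78

$3,478.78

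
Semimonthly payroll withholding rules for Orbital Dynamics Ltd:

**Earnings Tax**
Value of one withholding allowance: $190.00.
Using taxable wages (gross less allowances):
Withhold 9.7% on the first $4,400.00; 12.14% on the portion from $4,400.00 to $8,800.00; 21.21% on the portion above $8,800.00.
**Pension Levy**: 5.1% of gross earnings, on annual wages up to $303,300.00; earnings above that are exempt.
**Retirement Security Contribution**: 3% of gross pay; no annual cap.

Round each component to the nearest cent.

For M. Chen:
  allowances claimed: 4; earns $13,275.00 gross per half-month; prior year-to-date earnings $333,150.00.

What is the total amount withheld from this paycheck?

Earnings Tax: taxable = $13,275.00 − 4×$190.00 = $12,515.00
  $960.96 + 21.21% × ($12,515.00 − $8,800.00) = $960.96 + 21.21% × $3,715.00 = $1,748.91
Pension Levy: YTD $333,150.00 ≥ cap $303,300.00 → $0.00
Retirement Security Contribution: 3% × $13,275.00 = $398.25
Total: $1,748.91 + $0.00 + $398.25 = $2,147.16

$2,147.16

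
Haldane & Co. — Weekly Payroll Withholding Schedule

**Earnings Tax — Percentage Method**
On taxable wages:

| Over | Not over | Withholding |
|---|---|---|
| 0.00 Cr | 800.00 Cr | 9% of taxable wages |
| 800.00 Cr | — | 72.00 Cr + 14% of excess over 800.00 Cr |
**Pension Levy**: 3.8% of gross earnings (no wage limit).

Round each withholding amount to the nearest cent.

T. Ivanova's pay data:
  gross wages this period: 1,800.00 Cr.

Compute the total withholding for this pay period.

Earnings Tax: taxable = 1,800.00 Cr
  72.00 Cr + 14% × (1,800.00 Cr − 800.00 Cr) = 72.00 Cr + 14% × 1,000.00 Cr = 212.00 Cr
Pension Levy: 3.8% × 1,800.00 Cr = 68.40 Cr
Total: 212.00 Cr + 68.40 Cr = 280.40 Cr

280.40 Cr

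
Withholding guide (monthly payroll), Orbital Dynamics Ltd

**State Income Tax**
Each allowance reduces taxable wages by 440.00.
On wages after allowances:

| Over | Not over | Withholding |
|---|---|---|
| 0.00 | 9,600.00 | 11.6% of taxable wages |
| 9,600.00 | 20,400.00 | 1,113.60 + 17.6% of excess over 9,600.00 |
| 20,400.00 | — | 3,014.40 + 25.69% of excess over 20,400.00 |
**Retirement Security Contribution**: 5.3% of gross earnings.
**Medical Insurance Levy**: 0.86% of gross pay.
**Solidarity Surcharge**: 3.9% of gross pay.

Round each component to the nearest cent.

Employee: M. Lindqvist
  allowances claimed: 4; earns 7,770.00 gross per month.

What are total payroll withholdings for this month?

State Income Tax: taxable = 7,770.00 − 4×440.00 = 6,010.00
  11.6% × 6,010.00 = 697.16
Retirement Security Contribution: 5.3% × 7,770.00 = 411.81
Medical Insurance Levy: 0.86% × 7,770.00 = 66.82
Solidarity Surcharge: 3.9% × 7,770.00 = 303.03
Total: 697.16 + 411.81 + 66.82 + 303.03 = 1,478.82

1,478.82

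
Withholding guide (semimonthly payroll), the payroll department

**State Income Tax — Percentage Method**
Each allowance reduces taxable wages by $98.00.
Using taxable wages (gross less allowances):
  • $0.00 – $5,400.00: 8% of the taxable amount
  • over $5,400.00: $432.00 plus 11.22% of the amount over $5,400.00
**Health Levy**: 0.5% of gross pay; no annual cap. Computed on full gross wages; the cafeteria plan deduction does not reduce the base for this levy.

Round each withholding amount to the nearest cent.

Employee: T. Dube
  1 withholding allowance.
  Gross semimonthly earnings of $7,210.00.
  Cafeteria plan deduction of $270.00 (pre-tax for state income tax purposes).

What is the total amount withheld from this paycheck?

State Income Tax: taxable = $7,210.00 − $270.00 − 1×$98.00 = $6,842.00
  $432.00 + 11.22% × ($6,842.00 − $5,400.00) = $432.00 + 11.22% × $1,442.00 = $593.79
Health Levy: 0.5% × $7,210.00 = $36.05
Total: $593.79 + $36.05 = $629.84

$629.84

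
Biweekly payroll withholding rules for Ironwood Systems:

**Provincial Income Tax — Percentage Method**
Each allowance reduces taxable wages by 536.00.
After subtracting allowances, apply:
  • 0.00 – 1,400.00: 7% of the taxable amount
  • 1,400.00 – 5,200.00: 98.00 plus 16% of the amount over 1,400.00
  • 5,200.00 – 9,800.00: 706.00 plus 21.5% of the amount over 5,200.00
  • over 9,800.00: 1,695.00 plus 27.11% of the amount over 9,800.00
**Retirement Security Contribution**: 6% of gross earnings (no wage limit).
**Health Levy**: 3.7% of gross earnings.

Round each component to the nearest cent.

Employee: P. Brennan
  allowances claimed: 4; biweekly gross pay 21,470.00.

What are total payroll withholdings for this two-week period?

6,360.09

Provincial Income Tax: taxable = 21,470.00 − 4×536.00 = 19,326.00
  1,695.00 + 27.11% × (19,326.00 − 9,800.00) = 1,695.00 + 27.11% × 9,526.00 = 4,277.50
Retirement Security Contribution: 6% × 21,470.00 = 1,288.20
Health Levy: 3.7% × 21,470.00 = 794.39
Total: 4,277.50 + 1,288.20 + 794.39 = 6,360.09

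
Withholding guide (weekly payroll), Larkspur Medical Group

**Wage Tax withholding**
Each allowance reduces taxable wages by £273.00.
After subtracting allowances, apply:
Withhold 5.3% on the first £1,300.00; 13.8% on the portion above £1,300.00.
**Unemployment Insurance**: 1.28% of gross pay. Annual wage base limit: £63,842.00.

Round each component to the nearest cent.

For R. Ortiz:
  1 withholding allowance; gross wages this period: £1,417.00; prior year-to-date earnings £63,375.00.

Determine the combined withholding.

Wage Tax: taxable = £1,417.00 − 1×£273.00 = £1,144.00
  5.3% × £1,144.00 = £60.63
Unemployment Insurance: cap £63,842.00 − YTD £63,375.00 = £467.00 subject; 1.28% × £467.00 = £5.98
Total: £60.63 + £5.98 = £66.61

£66.61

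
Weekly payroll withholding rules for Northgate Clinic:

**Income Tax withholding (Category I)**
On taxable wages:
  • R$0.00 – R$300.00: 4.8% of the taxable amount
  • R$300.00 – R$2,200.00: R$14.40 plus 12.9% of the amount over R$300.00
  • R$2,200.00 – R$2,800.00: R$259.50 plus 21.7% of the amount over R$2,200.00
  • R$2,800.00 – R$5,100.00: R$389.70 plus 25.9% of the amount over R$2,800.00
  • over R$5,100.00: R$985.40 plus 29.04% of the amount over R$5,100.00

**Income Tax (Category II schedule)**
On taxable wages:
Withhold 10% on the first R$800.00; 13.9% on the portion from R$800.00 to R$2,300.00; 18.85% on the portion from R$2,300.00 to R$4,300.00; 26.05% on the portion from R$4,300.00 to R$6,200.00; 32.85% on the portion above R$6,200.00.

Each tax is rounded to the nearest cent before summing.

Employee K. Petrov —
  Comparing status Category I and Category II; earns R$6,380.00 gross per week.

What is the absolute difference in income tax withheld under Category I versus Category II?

R$137.53

Income Tax (Category I): taxable = R$6,380.00
  R$985.40 + 29.04% × (R$6,380.00 − R$5,100.00) = R$985.40 + 29.04% × R$1,280.00 = R$1,357.11
Income Tax (Category II): taxable = R$6,380.00
  R$1,160.45 + 32.85% × (R$6,380.00 − R$6,200.00) = R$1,160.45 + 32.85% × R$180.00 = R$1,219.58
Difference: |R$1,357.11 − R$1,219.58| = R$137.53 (higher under Category I)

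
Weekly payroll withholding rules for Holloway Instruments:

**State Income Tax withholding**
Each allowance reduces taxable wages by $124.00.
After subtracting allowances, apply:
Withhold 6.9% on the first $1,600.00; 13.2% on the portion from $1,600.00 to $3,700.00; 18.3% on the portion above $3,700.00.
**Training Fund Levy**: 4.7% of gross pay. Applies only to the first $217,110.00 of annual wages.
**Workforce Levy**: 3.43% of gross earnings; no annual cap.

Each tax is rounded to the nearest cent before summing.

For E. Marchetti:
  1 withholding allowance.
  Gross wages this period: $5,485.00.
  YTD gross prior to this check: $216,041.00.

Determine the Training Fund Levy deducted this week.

$50.24

Training Fund Levy: cap $217,110.00 − YTD $216,041.00 = $1,069.00 subject; 4.7% × $1,069.00 = $50.24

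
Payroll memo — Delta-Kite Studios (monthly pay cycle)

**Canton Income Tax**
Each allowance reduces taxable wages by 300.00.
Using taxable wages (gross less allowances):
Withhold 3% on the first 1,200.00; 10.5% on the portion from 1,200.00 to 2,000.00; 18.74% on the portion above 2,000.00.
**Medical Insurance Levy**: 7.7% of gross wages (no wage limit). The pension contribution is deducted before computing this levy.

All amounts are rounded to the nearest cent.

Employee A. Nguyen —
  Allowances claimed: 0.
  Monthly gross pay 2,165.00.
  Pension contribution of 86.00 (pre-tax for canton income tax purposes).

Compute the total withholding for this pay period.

294.88

Canton Income Tax: taxable = 2,165.00 − 86.00 = 2,079.00
  120.00 + 18.74% × (2,079.00 − 2,000.00) = 120.00 + 18.74% × 79.00 = 134.80
Medical Insurance Levy: 7.7% × 2,079.00 = 160.08
Total: 134.80 + 160.08 = 294.88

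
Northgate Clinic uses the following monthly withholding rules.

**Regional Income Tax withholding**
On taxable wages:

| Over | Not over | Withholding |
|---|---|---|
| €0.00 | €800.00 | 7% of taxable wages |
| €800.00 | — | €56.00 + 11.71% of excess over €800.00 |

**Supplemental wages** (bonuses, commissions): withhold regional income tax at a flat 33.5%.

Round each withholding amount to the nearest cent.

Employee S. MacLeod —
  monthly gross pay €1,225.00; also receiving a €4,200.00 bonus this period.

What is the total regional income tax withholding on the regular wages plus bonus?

€1,512.77

Regional Income Tax: taxable = €1,225.00
  €56.00 + 11.71% × (€1,225.00 − €800.00) = €56.00 + 11.71% × €425.00 = €105.77
Supplemental (33.5% flat on bonus): 33.5% × €4,200.00 = €1,407.00
Total regional income tax: €105.77 + €1,407.00 = €1,512.77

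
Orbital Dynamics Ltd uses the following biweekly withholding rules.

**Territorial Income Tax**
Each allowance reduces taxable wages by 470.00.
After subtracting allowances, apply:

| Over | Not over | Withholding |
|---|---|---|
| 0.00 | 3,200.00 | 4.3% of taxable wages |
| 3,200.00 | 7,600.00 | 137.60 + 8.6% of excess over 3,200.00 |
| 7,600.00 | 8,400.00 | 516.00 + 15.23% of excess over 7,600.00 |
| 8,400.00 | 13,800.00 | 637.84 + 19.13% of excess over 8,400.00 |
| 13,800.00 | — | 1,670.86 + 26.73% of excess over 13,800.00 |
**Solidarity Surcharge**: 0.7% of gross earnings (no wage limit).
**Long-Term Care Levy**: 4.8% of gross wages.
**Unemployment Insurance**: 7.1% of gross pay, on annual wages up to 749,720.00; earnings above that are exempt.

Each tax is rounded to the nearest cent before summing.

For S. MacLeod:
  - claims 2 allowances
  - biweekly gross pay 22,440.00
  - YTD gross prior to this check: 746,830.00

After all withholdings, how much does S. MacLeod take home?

Territorial Income Tax: taxable = 22,440.00 − 2×470.00 = 21,500.00
  1,670.86 + 26.73% × (21,500.00 − 13,800.00) = 1,670.86 + 26.73% × 7,700.00 = 3,729.07
Solidarity Surcharge: 0.7% × 22,440.00 = 157.08
Long-Term Care Levy: 4.8% × 22,440.00 = 1,077.12
Unemployment Insurance: cap 749,720.00 − YTD 746,830.00 = 2,890.00 subject; 7.1% × 2,890.00 = 205.19
Total withheld: 3,729.07 + 157.08 + 1,077.12 + 205.19 = 5,168.46
Net pay: 22,440.00 − 5,168.46 = 17,271.54

17,271.54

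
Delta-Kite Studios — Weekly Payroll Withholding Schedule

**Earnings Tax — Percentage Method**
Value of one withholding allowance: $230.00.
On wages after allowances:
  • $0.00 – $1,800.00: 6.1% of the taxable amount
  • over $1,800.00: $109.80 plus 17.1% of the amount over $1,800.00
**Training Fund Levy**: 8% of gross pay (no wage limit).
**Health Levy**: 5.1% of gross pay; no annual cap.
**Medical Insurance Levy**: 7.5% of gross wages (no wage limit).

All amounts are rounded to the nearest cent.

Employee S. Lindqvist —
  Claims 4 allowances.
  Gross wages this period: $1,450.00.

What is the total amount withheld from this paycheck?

$331.03

Earnings Tax: taxable = $1,450.00 − 4×$230.00 = $530.00
  6.1% × $530.00 = $32.33
Training Fund Levy: 8% × $1,450.00 = $116.00
Health Levy: 5.1% × $1,450.00 = $73.95
Medical Insurance Levy: 7.5% × $1,450.00 = $108.75
Total: $32.33 + $116.00 + $73.95 + $108.75 = $331.03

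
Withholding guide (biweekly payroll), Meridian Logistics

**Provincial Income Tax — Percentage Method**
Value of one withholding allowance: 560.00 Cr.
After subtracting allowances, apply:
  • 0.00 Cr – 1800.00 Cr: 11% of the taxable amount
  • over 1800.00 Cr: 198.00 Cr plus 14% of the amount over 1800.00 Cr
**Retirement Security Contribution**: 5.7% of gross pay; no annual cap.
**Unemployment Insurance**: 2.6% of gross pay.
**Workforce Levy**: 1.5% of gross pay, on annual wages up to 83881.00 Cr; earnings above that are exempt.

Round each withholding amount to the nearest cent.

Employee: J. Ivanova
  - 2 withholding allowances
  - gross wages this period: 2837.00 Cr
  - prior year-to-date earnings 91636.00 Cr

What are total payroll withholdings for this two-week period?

424.34 Cr

Provincial Income Tax: taxable = 2837.00 Cr − 2×560.00 Cr = 1717.00 Cr
  11% × 1717.00 Cr = 188.87 Cr
Retirement Security Contribution: 5.7% × 2837.00 Cr = 161.71 Cr
Unemployment Insurance: 2.6% × 2837.00 Cr = 73.76 Cr
Workforce Levy: YTD 91636.00 Cr ≥ cap 83881.00 Cr → 0.00 Cr
Total: 188.87 Cr + 161.71 Cr + 73.76 Cr + 0.00 Cr = 424.34 Cr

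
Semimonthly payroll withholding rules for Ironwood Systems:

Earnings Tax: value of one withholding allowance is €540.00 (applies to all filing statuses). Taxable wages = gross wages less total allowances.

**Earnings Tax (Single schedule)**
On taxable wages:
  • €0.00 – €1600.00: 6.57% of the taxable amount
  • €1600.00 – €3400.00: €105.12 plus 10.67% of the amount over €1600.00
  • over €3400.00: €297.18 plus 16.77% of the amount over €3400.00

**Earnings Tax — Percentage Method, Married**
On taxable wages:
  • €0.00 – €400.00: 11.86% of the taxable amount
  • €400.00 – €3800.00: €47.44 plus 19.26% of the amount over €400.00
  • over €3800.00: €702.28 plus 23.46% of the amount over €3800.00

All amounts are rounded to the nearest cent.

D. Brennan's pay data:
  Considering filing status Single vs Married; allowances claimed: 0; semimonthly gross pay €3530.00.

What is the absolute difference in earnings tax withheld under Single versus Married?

€331.30

Earnings Tax (Single): taxable = €3530.00
  €297.18 + 16.77% × (€3530.00 − €3400.00) = €297.18 + 16.77% × €130.00 = €318.98
Earnings Tax (Married): taxable = €3530.00
  €47.44 + 19.26% × (€3530.00 − €400.00) = €47.44 + 19.26% × €3130.00 = €650.28
Difference: |€318.98 − €650.28| = €331.30 (higher under Married)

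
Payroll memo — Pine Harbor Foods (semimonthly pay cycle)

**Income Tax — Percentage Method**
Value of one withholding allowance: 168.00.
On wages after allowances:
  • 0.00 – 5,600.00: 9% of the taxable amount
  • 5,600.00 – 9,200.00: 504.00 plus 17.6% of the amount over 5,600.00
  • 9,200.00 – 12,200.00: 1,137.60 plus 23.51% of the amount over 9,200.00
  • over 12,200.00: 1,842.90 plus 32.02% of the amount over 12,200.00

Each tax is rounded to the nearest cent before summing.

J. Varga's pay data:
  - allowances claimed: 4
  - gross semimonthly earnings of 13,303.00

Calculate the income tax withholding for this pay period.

Income Tax: taxable = 13,303.00 − 4×168.00 = 12,631.00
  1,842.90 + 32.02% × (12,631.00 − 12,200.00) = 1,842.90 + 32.02% × 431.00 = 1,980.91

1,980.91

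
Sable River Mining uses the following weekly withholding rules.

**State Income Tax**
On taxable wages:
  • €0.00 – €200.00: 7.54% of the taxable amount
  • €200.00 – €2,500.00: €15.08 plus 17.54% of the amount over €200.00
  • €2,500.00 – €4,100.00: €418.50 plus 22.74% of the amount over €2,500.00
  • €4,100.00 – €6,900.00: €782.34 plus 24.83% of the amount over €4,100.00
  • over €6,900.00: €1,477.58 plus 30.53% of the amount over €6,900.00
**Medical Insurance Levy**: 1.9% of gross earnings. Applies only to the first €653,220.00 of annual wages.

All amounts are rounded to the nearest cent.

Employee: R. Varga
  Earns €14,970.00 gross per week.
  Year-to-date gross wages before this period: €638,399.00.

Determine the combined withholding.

€4,222.95

State Income Tax: taxable = €14,970.00
  €1,477.58 + 30.53% × (€14,970.00 − €6,900.00) = €1,477.58 + 30.53% × €8,070.00 = €3,941.35
Medical Insurance Levy: cap €653,220.00 − YTD €638,399.00 = €14,821.00 subject; 1.9% × €14,821.00 = €281.60
Total: €3,941.35 + €281.60 = €4,222.95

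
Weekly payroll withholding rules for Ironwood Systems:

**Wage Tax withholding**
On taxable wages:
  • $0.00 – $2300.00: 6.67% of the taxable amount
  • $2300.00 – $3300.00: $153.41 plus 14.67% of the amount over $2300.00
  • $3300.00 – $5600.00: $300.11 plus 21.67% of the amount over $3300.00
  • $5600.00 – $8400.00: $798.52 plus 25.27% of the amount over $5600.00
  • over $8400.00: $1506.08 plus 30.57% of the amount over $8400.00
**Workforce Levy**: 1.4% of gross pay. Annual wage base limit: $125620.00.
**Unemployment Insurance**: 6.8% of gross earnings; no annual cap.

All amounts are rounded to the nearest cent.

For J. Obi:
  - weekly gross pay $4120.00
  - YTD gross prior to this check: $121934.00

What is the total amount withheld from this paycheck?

$809.56

Wage Tax: taxable = $4120.00
  $300.11 + 21.67% × ($4120.00 − $3300.00) = $300.11 + 21.67% × $820.00 = $477.80
Workforce Levy: cap $125620.00 − YTD $121934.00 = $3686.00 subject; 1.4% × $3686.00 = $51.60
Unemployment Insurance: 6.8% × $4120.00 = $280.16
Total: $477.80 + $51.60 + $280.16 = $809.56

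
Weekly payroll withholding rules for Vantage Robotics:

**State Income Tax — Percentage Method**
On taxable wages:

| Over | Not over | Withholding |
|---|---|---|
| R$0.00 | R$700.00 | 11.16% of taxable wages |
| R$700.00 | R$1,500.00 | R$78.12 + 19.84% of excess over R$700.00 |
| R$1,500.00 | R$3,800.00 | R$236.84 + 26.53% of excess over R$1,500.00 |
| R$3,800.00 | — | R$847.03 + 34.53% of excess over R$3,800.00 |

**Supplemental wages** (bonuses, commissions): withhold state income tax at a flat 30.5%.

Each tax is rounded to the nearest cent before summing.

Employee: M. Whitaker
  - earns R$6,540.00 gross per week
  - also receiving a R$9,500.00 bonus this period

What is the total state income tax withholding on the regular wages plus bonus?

R$4,690.65

State Income Tax: taxable = R$6,540.00
  R$847.03 + 34.53% × (R$6,540.00 − R$3,800.00) = R$847.03 + 34.53% × R$2,740.00 = R$1,793.15
Supplemental (30.5% flat on bonus): 30.5% × R$9,500.00 = R$2,897.50
Total state income tax: R$1,793.15 + R$2,897.50 = R$4,690.65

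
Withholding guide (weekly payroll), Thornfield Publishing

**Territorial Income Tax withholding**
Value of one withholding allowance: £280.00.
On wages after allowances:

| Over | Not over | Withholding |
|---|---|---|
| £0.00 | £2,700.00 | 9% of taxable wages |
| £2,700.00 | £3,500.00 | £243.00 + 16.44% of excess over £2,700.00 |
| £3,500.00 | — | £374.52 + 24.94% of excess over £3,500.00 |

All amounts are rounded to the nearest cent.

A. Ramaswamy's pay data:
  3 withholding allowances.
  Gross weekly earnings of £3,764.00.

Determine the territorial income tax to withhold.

£279.83

Territorial Income Tax: taxable = £3,764.00 − 3×£280.00 = £2,924.00
  £243.00 + 16.44% × (£2,924.00 − £2,700.00) = £243.00 + 16.44% × £224.00 = £279.83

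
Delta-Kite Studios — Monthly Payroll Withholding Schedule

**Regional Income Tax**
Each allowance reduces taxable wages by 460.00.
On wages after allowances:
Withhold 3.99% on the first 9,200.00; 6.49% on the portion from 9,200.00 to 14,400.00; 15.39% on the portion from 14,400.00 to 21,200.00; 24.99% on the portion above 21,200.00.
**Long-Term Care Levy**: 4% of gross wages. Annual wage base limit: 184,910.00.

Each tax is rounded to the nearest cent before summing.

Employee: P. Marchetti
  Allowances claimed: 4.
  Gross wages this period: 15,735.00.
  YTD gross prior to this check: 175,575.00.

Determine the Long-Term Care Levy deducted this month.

Long-Term Care Levy: cap 184,910.00 − YTD 175,575.00 = 9,335.00 subject; 4% × 9,335.00 = 373.40

373.40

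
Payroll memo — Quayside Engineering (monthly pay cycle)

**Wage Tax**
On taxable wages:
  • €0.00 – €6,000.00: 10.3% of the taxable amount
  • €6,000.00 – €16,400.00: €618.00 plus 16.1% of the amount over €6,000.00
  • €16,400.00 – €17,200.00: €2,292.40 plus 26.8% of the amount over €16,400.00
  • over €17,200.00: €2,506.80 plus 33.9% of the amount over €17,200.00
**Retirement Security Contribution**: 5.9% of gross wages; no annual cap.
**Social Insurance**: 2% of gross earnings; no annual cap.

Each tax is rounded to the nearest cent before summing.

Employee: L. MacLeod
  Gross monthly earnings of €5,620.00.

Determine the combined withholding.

Wage Tax: taxable = €5,620.00
  10.3% × €5,620.00 = €578.86
Retirement Security Contribution: 5.9% × €5,620.00 = €331.58
Social Insurance: 2% × €5,620.00 = €112.40
Total: €578.86 + €331.58 + €112.40 = €1,022.84

€1,022.84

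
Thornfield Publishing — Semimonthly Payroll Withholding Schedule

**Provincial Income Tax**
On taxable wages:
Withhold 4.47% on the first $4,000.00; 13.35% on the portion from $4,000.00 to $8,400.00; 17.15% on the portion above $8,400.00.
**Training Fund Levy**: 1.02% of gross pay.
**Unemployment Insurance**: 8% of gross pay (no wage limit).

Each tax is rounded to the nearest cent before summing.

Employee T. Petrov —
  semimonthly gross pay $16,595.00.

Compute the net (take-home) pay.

$12,926.49

Provincial Income Tax: taxable = $16,595.00
  $766.20 + 17.15% × ($16,595.00 − $8,400.00) = $766.20 + 17.15% × $8,195.00 = $2,171.64
Training Fund Levy: 1.02% × $16,595.00 = $169.27
Unemployment Insurance: 8% × $16,595.00 = $1,327.60
Total withheld: $2,171.64 + $169.27 + $1,327.60 = $3,668.51
Net pay: $16,595.00 − $3,668.51 = $12,926.49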